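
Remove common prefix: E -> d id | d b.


Common prefix: 'd'
Factored: E -> d E', E' -> id | b


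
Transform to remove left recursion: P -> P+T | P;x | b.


Left-recursive alternatives: P+T, P;x; non-recursive: b
Introduce P': P -> bP', P' -> +TP' | ;xP' | ε


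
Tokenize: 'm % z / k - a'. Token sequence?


Scan left to right, longest-match per lexeme
Tokens: ID(m), OP(%), ID(z), OP(/), ID(k), OP(-), ID(a)


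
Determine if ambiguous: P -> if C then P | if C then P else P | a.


dangling else: 'if C then if C then a else a' parses two ways
Ambiguous


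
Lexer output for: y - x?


Scan left to right, longest-match per lexeme
Tokens: ID(y), OP(-), ID(x)


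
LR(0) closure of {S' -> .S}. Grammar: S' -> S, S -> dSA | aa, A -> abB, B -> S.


Start: S' -> .S
For each item with dot before a nonterminal B, add B -> .γ for every B-production
Closure: [S' -> .S, S -> .dSA, S -> .aa]


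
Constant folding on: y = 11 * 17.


11 * 17 = 187 at compile time
Optimized: y = 187


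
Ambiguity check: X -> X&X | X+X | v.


'v&v+v' has two parse trees (no precedence encoded between & and +)
Ambiguous


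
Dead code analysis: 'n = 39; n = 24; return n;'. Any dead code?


first assignment to n is overwritten before any read
Dead: 'n = 39'


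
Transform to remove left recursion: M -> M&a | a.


Left-recursive alternatives: M&a; non-recursive: a
Introduce M': M -> aM', M' -> &aM' | ε


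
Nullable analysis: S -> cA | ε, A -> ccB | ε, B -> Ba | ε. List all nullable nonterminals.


A nonterminal is nullable iff some alternative derives ε (directly, or every symbol in it is nullable)
Nullable: {A, B, S}


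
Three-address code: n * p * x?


Break into single-operator statements:
t1 = n * p
t2 = t1 * x


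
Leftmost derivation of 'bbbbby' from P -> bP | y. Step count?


Derivation: P => bP => bbP => bbbP => bbbbP => bbbbbP => bbbbby
Steps: 6


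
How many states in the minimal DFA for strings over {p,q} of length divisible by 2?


Track length mod 2: states 0..1, accept at 0
Minimal DFA: 2 states


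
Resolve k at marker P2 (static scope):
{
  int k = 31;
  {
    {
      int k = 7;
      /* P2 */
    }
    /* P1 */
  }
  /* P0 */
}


k declared in the same block as P2
k = 7


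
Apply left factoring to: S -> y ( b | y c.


Common prefix: 'y'
Factored: S -> y S', S' -> ( b | c


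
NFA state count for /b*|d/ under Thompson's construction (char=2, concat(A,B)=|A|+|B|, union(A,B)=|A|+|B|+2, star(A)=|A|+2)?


Syntax tree has 2 char leaf(s), 1 union(s), 1 star(s)
chars contribute 2×2 = 4; each union adds +2; each star adds +2
Total: 4 + 2 + 2 = 8 states


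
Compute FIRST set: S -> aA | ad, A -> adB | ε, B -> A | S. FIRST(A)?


Per alternative of A: FIRST(adB) = {a}; FIRST(ε) = {ε}
FIRST(A) = {a, ε}


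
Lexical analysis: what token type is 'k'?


Pattern: letter/underscore followed by alphanumerics, not a keyword
Type: IDENTIFIER


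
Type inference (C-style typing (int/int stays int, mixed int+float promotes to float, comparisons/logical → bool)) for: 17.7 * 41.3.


Operand types: float * float
Rule: mixed int/float promotes to float; int/int stays int
Result type: float


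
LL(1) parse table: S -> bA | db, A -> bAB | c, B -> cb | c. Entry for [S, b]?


For [S, b]: 'b' ∈ FIRST(bA)
Entry: S -> bA


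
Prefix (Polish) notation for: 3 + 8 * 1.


'*' binds tighter: tree is (+ 3 (* 8 1))
Prefix: + 3 * 8 1


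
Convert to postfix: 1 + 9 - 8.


Left to right (same or higher precedence on left)
Postfix: 1 9 + 8 -


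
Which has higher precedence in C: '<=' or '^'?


'<=' is relational (level 7); '^' is bitwise XOR (level 4)
Higher level binds tighter
'<=' has higher precedence than '^'


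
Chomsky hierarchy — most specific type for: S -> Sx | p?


Left-linear: every RHS is a terminal or one nonterminal followed by a terminal
Classification: Type 3 (Regular)


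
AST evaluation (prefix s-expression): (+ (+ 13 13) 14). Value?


Evaluate inner: (+ 13 13) = 26
Evaluate root: (+ 26 14) = 40
Result: 40


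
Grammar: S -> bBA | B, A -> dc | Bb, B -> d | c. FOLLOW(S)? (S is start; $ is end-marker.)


$ ∈ FOLLOW(S). For each A -> αBβ: add FIRST(β)\{ε} to FOLLOW(B); if β nullable, add FOLLOW(A).
FOLLOW(S) = {$}


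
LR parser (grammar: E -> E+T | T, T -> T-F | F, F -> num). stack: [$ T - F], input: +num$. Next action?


handle 'T-F' on top
Action: reduce (T -> T-F)


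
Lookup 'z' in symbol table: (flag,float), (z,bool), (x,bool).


Lookup 'z' → type bool


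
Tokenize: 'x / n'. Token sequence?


Scan left to right, longest-match per lexeme
Tokens: ID(x), OP(/), ID(n)


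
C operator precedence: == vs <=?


'<=' is relational (level 7); '==' is equality (level 6)
Higher level binds tighter
'<=' has higher precedence than '=='


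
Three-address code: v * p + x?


Break into single-operator statements:
t1 = v * p
t2 = t1 + x


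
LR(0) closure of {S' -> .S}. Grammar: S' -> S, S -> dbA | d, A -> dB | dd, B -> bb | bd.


Start: S' -> .S
For each item with dot before a nonterminal B, add B -> .γ for every B-production
Closure: [S' -> .S, S -> .dbA, S -> .d]


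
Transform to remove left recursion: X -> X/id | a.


Left-recursive alternatives: X/id; non-recursive: a
Introduce X': X -> aX', X' -> /idX' | ε


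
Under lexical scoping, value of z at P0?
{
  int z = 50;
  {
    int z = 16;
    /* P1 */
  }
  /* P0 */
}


z declared in the same block as P0
z = 50


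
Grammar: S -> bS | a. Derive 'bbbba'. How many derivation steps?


Derivation: S => bS => bbS => bbbS => bbbbS => bbbba
Steps: 5


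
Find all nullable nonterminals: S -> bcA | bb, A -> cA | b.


A nonterminal is nullable iff some alternative derives ε (directly, or every symbol in it is nullable)
Nullable: {}


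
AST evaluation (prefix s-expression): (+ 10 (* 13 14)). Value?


Evaluate inner: (* 13 14) = 182
Evaluate root: (+ 10 182) = 192
Result: 192


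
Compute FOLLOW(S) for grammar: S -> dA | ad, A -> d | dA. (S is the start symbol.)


$ ∈ FOLLOW(S). For each A -> αBβ: add FIRST(β)\{ε} to FOLLOW(B); if β nullable, add FOLLOW(A).
FOLLOW(S) = {$}


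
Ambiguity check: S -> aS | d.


right-linear, alternatives start with distinct terminals 'a' vs 'd': unique leftmost derivation
Unambiguous


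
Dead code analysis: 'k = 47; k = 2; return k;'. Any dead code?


first assignment to k is overwritten before any read
Dead: 'k = 47'


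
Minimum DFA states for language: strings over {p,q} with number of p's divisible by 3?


Track (count of p) mod 3: states 0..2, accept at 0
Minimal DFA: 3 states


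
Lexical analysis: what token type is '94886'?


Pattern: digits only
Type: INTEGER_LITERAL


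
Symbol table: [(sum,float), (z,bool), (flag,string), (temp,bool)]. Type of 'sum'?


Lookup 'sum' → type float


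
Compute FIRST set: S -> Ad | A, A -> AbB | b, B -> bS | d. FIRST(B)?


Per alternative of B: FIRST(bS) = {b}; FIRST(d) = {d}
FIRST(B) = {b, d}


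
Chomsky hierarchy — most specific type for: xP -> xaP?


LHS has context (more than one symbol) and |LHS| ≤ |RHS|
Classification: Type 1 (Context-Sensitive)


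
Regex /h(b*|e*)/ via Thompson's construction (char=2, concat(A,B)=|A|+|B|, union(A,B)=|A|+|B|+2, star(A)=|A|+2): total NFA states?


Syntax tree has 3 char leaf(s), 1 union(s), 2 star(s)
chars contribute 3×2 = 6; each union adds +2; each star adds +2
Total: 6 + 2 + 4 = 12 states


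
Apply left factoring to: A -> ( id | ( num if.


Common prefix: '('
Factored: A -> ( A', A' -> id | num if


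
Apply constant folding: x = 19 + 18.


19 + 18 = 37 at compile time
Optimized: x = 37


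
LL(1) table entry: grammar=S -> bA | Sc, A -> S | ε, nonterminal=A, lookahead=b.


For [A, b]: 'b' ∈ FIRST(S)
Entry: A -> S


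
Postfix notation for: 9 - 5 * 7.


* has higher precedence, evaluate 5*7 first
Postfix: 9 5 7 * -


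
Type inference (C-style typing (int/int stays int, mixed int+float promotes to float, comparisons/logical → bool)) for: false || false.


Operand types: bool || bool
Rule: logical operators take bool operands and yield bool
Result type: bool


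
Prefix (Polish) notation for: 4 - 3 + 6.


left-to-right (same/higher precedence on left): tree is (+ (- 4 3) 6)
Prefix: + - 4 3 6


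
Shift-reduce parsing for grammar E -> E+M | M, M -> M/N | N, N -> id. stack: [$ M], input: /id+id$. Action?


shift '/' to continue M -> M/N
Action: shift


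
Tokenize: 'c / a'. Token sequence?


Scan left to right, longest-match per lexeme
Tokens: ID(c), OP(/), ID(a)


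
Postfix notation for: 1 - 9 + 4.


Left to right (same or higher precedence on left)
Postfix: 1 9 - 4 +


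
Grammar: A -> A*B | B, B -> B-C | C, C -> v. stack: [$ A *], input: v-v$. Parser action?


no handle ('A*' is not any RHS); shift 'v'
Action: shift


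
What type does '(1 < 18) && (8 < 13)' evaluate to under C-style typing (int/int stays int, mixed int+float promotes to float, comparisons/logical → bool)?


Operand types: bool && bool
Rule: logical operators take bool operands and yield bool
Result type: bool


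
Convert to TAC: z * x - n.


Break into single-operator statements:
t1 = z * x
t2 = t1 - n


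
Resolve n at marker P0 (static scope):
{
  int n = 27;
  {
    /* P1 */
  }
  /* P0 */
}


n declared in the same block as P0
n = 27


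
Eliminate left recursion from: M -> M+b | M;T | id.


Left-recursive alternatives: M+b, M;T; non-recursive: id
Introduce M': M -> idM', M' -> +bM' | ;TM' | ε


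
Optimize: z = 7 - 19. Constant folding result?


7 - 19 = -12 at compile time
Optimized: z = -12


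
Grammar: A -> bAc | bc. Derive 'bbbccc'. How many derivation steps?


Derivation: A => bAc => bbAcc => bbbccc
Steps: 3


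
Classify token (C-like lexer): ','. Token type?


Pattern: delimiter/punctuation
Type: PUNCTUATION


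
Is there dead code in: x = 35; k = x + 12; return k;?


x is read by k's definition; k is returned
No dead code


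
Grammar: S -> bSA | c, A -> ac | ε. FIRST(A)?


Per alternative of A: FIRST(ac) = {a}; FIRST(ε) = {ε}
FIRST(A) = {a, ε}


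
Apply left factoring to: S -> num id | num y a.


Common prefix: 'num'
Factored: S -> num S', S' -> id | y a


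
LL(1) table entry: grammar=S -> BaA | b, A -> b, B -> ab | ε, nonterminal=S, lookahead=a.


For [S, a]: 'a' ∈ FIRST(BaA)
Entry: S -> BaA


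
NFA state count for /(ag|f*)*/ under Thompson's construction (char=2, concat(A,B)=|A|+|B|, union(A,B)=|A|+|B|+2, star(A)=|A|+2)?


Syntax tree has 3 char leaf(s), 1 union(s), 2 star(s)
chars contribute 3×2 = 6; each union adds +2; each star adds +2
Total: 6 + 2 + 4 = 12 states


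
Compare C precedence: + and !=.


'+' is additive (level 9); '!=' is equality (level 6)
Higher level binds tighter
'+' has higher precedence than '!='


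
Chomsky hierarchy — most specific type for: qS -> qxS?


LHS has context (more than one symbol) and |LHS| ≤ |RHS|
Classification: Type 1 (Context-Sensitive)


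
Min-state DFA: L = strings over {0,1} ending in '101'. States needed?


Track the longest suffix of input matching a prefix of '101': 4 classes (prefixes of length 0..3)
Minimal DFA: 4 states


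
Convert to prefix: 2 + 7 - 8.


left-to-right (same/higher precedence on left): tree is (- (+ 2 7) 8)
Prefix: - + 2 7 8


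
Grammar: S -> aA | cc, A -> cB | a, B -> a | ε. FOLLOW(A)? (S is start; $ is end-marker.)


$ ∈ FOLLOW(S). For each A -> αBβ: add FIRST(β)\{ε} to FOLLOW(B); if β nullable, add FOLLOW(A).
FOLLOW(A) = {$}


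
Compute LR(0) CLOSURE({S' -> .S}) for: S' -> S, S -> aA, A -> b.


Start: S' -> .S
For each item with dot before a nonterminal B, add B -> .γ for every B-production
Closure: [S' -> .S, S -> .aA]


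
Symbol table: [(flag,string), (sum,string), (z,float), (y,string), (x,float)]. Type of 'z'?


Lookup 'z' → type float


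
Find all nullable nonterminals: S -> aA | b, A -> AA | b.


A nonterminal is nullable iff some alternative derives ε (directly, or every symbol in it is nullable)
Nullable: {}


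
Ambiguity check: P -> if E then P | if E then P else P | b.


dangling else: 'if E then if E then b else b' parses two ways
Ambiguous


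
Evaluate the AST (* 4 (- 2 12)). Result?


Evaluate inner: (- 2 12) = -10
Evaluate root: (* 4 -10) = -40
Result: -40


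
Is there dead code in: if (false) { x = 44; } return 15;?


condition is constant false, so the whole block is unreachable
Dead: 'if (false) { x = 44; }'


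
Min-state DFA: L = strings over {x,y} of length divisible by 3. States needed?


Track length mod 3: states 0..2, accept at 0
Minimal DFA: 3 states


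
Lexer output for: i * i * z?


Scan left to right, longest-match per lexeme
Tokens: ID(i), OP(*), ID(i), OP(*), ID(z)


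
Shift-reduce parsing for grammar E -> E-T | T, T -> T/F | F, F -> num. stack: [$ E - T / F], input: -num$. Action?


handle 'T/F' on top
Action: reduce (T -> T/F)


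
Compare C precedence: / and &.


'/' is multiplicative (level 10); '&' is bitwise AND (level 5)
Higher level binds tighter
'/' has higher precedence than '&'


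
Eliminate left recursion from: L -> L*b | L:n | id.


Left-recursive alternatives: L*b, L:n; non-recursive: id
Introduce L': L -> idL', L' -> *bL' | :nL' | ε


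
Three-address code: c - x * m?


Break into single-operator statements:
t1 = x * m
t2 = c - t1


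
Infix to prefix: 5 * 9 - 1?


left-to-right (same/higher precedence on left): tree is (- (* 5 9) 1)
Prefix: - * 5 9 1


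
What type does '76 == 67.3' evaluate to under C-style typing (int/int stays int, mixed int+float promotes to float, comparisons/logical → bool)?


Operand types: int == float
Rule: comparison yields bool
Result type: bool


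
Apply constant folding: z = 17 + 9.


17 + 9 = 26 at compile time
Optimized: z = 26


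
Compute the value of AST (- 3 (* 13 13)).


Evaluate inner: (* 13 13) = 169
Evaluate root: (- 3 169) = -166
Result: -166


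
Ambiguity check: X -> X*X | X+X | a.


'a*a+a' has two parse trees (no precedence encoded between * and +)
Ambiguous


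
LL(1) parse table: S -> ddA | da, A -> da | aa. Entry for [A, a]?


For [A, a]: 'a' ∈ FIRST(aa)
Entry: A -> aa


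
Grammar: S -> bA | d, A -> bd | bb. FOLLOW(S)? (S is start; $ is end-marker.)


$ ∈ FOLLOW(S). For each A -> αBβ: add FIRST(β)\{ε} to FOLLOW(B); if β nullable, add FOLLOW(A).
FOLLOW(S) = {$}


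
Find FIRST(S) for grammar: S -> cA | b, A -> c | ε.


Per alternative of S: FIRST(cA) = {c}; FIRST(b) = {b}
FIRST(S) = {b, c}


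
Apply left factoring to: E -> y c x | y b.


Common prefix: 'y'
Factored: E -> y E', E' -> c x | b


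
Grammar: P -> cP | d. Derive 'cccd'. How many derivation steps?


Derivation: P => cP => ccP => cccP => cccd
Steps: 4


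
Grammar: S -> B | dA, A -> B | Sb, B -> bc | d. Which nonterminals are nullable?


A nonterminal is nullable iff some alternative derives ε (directly, or every symbol in it is nullable)
Nullable: {}


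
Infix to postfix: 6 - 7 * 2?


* has higher precedence, evaluate 7*2 first
Postfix: 6 7 2 * -


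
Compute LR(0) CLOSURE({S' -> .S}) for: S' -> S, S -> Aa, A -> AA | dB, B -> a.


Start: S' -> .S
For each item with dot before a nonterminal B, add B -> .γ for every B-production
Closure: [S' -> .S, S -> .Aa, A -> .AA, A -> .dB]


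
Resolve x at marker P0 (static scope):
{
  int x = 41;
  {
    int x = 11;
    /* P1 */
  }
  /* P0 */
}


x declared in the same block as P0
x = 41


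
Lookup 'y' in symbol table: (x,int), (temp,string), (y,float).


Lookup 'y' → type float


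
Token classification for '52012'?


Pattern: digits only
Type: INTEGER_LITERAL


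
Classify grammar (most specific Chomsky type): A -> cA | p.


Right-linear: every RHS is a terminal or a terminal followed by one nonterminal
Classification: Type 3 (Regular)


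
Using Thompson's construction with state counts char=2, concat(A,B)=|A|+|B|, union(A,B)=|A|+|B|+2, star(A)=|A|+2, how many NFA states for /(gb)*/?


Syntax tree has 2 char leaf(s), 0 union(s), 1 star(s)
chars contribute 2×2 = 4; each union adds +2; each star adds +2
Total: 4 + 0 + 2 = 6 states


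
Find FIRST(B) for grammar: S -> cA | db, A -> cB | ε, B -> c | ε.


Per alternative of B: FIRST(c) = {c}; FIRST(ε) = {ε}
FIRST(B) = {c, ε}


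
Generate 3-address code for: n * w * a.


Break into single-operator statements:
t1 = n * w
t2 = t1 * a


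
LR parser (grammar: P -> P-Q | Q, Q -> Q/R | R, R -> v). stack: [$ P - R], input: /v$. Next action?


'R' (not preceded by Q/) is the handle for Q -> R
Action: reduce (Q -> R)


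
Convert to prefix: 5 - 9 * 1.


'*' binds tighter: tree is (- 5 (* 9 1))
Prefix: - 5 * 9 1


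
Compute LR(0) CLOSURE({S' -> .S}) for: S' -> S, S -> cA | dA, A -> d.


Start: S' -> .S
For each item with dot before a nonterminal B, add B -> .γ for every B-production
Closure: [S' -> .S, S -> .cA, S -> .dA]


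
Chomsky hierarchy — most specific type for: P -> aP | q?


Right-linear: every RHS is a terminal or a terminal followed by one nonterminal
Classification: Type 3 (Regular)


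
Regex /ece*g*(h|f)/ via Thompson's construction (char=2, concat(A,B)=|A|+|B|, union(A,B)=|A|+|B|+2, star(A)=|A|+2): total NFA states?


Syntax tree has 6 char leaf(s), 1 union(s), 2 star(s)
chars contribute 6×2 = 12; each union adds +2; each star adds +2
Total: 12 + 2 + 4 = 18 states


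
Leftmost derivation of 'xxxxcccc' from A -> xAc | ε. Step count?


Derivation: A => xAc => xxAcc => xxxAccc => xxxxAcccc => xxxxcccc
Steps: 5


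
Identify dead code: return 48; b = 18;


statement follows a return and is unreachable
Dead: 'b = 18'


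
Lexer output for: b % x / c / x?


Scan left to right, longest-match per lexeme
Tokens: ID(b), OP(%), ID(x), OP(/), ID(c), OP(/), ID(x)


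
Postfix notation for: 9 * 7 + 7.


Left to right (same or higher precedence on left)
Postfix: 9 7 * 7 +


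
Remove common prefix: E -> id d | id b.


Common prefix: 'id'
Factored: E -> id E', E' -> d | b


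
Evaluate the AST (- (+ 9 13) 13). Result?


Evaluate inner: (+ 9 13) = 22
Evaluate root: (- 22 13) = 9
Result: 9


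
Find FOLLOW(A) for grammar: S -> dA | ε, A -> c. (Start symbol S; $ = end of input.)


$ ∈ FOLLOW(S). For each A -> αBβ: add FIRST(β)\{ε} to FOLLOW(B); if β nullable, add FOLLOW(A).
FOLLOW(A) = {$}


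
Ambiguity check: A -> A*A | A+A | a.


'a*a+a' has two parse trees (no precedence encoded between * and +)
Ambiguous


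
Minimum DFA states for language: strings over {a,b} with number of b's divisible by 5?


Track (count of b) mod 5: states 0..4, accept at 0
Minimal DFA: 5 states


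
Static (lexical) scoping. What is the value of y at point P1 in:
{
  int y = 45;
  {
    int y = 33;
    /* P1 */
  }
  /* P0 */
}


y declared in the same block as P1
y = 33


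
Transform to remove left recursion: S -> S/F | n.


Left-recursive alternatives: S/F; non-recursive: n
Introduce S': S -> nS', S' -> /FS' | ε


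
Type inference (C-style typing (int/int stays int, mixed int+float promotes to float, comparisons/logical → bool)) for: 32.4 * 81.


Operand types: float * int
Rule: mixed int/float promotes to float; int/int stays int
Result type: float


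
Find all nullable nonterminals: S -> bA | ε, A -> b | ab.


A nonterminal is nullable iff some alternative derives ε (directly, or every symbol in it is nullable)
Nullable: {S}


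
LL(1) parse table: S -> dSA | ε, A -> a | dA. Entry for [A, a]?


For [A, a]: 'a' ∈ FIRST(a)
Entry: A -> a


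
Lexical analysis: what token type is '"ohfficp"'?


Pattern: double-quoted sequence
Type: STRING_LITERAL


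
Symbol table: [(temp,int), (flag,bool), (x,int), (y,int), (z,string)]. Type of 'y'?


Lookup 'y' → type int


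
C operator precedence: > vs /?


'/' is multiplicative (level 10); '>' is relational (level 7)
Higher level binds tighter
'/' has higher precedence than '>'


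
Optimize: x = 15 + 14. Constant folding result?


15 + 14 = 29 at compile time
Optimized: x = 29


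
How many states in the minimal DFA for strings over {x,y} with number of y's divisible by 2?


Track (count of y) mod 2: states 0..1, accept at 0
Minimal DFA: 2 states


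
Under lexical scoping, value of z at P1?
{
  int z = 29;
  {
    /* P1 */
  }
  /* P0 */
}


P1's block does not declare z; resolves to the enclosing declaration at depth 0
z = 29


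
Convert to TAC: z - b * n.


Break into single-operator statements:
t1 = b * n
t2 = z - t1


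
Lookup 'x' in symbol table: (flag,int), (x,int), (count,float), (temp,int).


Lookup 'x' → type int


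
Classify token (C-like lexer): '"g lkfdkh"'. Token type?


Pattern: double-quoted sequence
Type: STRING_LITERAL


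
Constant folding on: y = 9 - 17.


9 - 17 = -8 at compile time
Optimized: y = -8


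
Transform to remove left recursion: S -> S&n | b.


Left-recursive alternatives: S&n; non-recursive: b
Introduce S': S -> bS', S' -> &nS' | ε


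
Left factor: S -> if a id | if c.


Common prefix: 'if'
Factored: S -> if S', S' -> a id | c


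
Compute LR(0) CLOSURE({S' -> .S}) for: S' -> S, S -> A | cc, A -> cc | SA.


Start: S' -> .S
For each item with dot before a nonterminal B, add B -> .γ for every B-production
Closure: [S' -> .S, S -> .A, S -> .cc, A -> .cc, A -> .SA]


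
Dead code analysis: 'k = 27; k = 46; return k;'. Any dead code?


first assignment to k is overwritten before any read
Dead: 'k = 27'


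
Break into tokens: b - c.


Scan left to right, longest-match per lexeme
Tokens: ID(b), OP(-), ID(c)


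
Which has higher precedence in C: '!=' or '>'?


'>' is relational (level 7); '!=' is equality (level 6)
Higher level binds tighter
'>' has higher precedence than '!='


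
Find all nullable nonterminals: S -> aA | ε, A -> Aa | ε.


A nonterminal is nullable iff some alternative derives ε (directly, or every symbol in it is nullable)
Nullable: {A, S}


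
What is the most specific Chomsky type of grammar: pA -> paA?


LHS has context (more than one symbol) and |LHS| ≤ |RHS|
Classification: Type 1 (Context-Sensitive)


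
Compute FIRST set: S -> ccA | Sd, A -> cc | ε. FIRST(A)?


Per alternative of A: FIRST(cc) = {c}; FIRST(ε) = {ε}
FIRST(A) = {c, ε}


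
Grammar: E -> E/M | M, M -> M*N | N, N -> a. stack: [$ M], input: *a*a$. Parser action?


shift '*' to continue M -> M*N
Action: shift


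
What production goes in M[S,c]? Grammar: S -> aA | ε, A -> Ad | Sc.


For [S, c]: ε is nullable and 'c' ∈ FOLLOW(S)
Entry: S -> ε


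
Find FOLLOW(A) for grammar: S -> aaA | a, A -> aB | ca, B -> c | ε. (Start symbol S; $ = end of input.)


$ ∈ FOLLOW(S). For each A -> αBβ: add FIRST(β)\{ε} to FOLLOW(B); if β nullable, add FOLLOW(A).
FOLLOW(A) = {$}


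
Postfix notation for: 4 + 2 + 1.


Left to right (same or higher precedence on left)
Postfix: 4 2 + 1 +


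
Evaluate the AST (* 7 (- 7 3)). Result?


Evaluate inner: (- 7 3) = 4
Evaluate root: (* 7 4) = 28
Result: 28


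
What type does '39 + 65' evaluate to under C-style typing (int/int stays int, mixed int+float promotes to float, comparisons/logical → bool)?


Operand types: int + int
Rule: mixed int/float promotes to float; int/int stays int
Result type: int


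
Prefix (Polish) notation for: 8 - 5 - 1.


left-to-right (same/higher precedence on left): tree is (- (- 8 5) 1)
Prefix: - - 8 5 1


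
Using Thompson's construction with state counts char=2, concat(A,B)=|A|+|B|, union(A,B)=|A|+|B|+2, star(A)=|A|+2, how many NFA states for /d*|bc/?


Syntax tree has 3 char leaf(s), 1 union(s), 1 star(s)
chars contribute 3×2 = 6; each union adds +2; each star adds +2
Total: 6 + 2 + 2 = 10 states


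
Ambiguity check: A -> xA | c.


right-linear, alternatives start with distinct terminals 'x' vs 'c': unique leftmost derivation
Unambiguous


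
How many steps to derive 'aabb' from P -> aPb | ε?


Derivation: P => aPb => aaPbb => aabb
Steps: 3


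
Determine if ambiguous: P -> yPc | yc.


balanced y^n…c^n: each string has a unique parse
Unambiguous


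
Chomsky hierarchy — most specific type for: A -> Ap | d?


Left-linear: every RHS is a terminal or one nonterminal followed by a terminal
Classification: Type 3 (Regular)


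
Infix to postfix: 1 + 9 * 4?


* has higher precedence, evaluate 9*4 first
Postfix: 1 9 4 * +


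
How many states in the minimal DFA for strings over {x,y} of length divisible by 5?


Track length mod 5: states 0..4, accept at 0
Minimal DFA: 5 states


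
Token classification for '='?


Pattern: operator symbol
Type: OPERATOR


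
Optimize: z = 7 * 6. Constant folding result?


7 * 6 = 42 at compile time
Optimized: z = 42


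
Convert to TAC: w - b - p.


Break into single-operator statements:
t1 = w - b
t2 = t1 - p


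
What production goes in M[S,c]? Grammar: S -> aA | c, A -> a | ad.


For [S, c]: 'c' ∈ FIRST(c)
Entry: S -> c


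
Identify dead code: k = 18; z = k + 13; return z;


k is read by z's definition; z is returned
No dead code


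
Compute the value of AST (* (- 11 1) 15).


Evaluate inner: (- 11 1) = 10
Evaluate root: (* 10 15) = 150
Result: 150


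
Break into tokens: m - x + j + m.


Scan left to right, longest-match per lexeme
Tokens: ID(m), OP(-), ID(x), OP(+), ID(j), OP(+), ID(m)


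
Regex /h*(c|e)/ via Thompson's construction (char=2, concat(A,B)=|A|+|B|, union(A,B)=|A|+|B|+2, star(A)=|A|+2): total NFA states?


Syntax tree has 3 char leaf(s), 1 union(s), 1 star(s)
chars contribute 3×2 = 6; each union adds +2; each star adds +2
Total: 6 + 2 + 2 = 10 states


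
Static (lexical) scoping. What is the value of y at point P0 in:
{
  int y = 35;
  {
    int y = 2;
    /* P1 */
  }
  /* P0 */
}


y declared in the same block as P0
y = 35


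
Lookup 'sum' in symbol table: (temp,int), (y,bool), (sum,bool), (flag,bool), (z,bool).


Lookup 'sum' → type bool


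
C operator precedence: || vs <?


'<' is relational (level 7); '||' is logical OR (level 1)
Higher level binds tighter
'<' has higher precedence than '||'


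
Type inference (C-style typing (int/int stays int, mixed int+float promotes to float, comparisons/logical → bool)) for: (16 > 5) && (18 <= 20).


Operand types: bool && bool
Rule: logical operators take bool operands and yield bool
Result type: bool


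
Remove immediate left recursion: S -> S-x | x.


Left-recursive alternatives: S-x; non-recursive: x
Introduce S': S -> xS', S' -> -xS' | ε


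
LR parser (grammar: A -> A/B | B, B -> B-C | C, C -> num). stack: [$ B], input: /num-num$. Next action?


lookahead ∉ {-} so B won't extend; reduce A -> B
Action: reduce (A -> B)


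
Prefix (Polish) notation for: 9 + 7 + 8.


left-to-right (same/higher precedence on left): tree is (+ (+ 9 7) 8)
Prefix: + + 9 7 8


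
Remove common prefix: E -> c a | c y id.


Common prefix: 'c'
Factored: E -> c E', E' -> a | y id


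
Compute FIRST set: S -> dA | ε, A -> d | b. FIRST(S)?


Per alternative of S: FIRST(dA) = {d}; FIRST(ε) = {ε}
FIRST(S) = {d, ε}


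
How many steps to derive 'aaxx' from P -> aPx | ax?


Derivation: P => aPx => aaxx
Steps: 2


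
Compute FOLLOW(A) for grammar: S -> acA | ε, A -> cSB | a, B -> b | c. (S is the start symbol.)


$ ∈ FOLLOW(S). For each A -> αBβ: add FIRST(β)\{ε} to FOLLOW(B); if β nullable, add FOLLOW(A).
FOLLOW(A) = {$, b, c}


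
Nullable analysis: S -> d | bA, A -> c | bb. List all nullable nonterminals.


A nonterminal is nullable iff some alternative derives ε (directly, or every symbol in it is nullable)
Nullable: {}


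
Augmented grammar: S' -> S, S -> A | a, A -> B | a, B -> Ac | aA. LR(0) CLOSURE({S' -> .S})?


Start: S' -> .S
For each item with dot before a nonterminal B, add B -> .γ for every B-production
Closure: [S' -> .S, S -> .A, S -> .a, A -> .B, A -> .a, B -> .Ac, B -> .aA]


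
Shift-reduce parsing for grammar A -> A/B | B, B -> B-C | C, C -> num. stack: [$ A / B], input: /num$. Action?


handle 'A/B' on top; lookahead ∈ FOLLOW(A) = {/, $}
Action: reduce (A -> A/B)


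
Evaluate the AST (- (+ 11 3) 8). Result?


Evaluate inner: (+ 11 3) = 14
Evaluate root: (- 14 8) = 6
Result: 6


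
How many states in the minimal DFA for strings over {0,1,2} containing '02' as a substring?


KMP-style automaton: 2 progress states + 1 absorbing accept = 3
Minimal DFA: 3 states


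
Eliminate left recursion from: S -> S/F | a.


Left-recursive alternatives: S/F; non-recursive: a
Introduce S': S -> aS', S' -> /FS' | ε


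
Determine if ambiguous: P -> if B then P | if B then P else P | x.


dangling else: 'if B then if B then x else x' parses two ways
Ambiguous


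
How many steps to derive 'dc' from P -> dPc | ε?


Derivation: P => dPc => dc
Steps: 2


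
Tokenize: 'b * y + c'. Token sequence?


Scan left to right, longest-match per lexeme
Tokens: ID(b), OP(*), ID(y), OP(+), ID(c)


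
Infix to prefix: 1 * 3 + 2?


left-to-right (same/higher precedence on left): tree is (+ (* 1 3) 2)
Prefix: + * 1 3 2


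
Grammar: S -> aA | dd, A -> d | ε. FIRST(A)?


Per alternative of A: FIRST(d) = {d}; FIRST(ε) = {ε}
FIRST(A) = {d, ε}


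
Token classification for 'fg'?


Pattern: letter/underscore followed by alphanumerics, not a keyword
Type: IDENTIFIER


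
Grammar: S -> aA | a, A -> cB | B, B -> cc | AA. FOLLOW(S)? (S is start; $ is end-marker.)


$ ∈ FOLLOW(S). For each A -> αBβ: add FIRST(β)\{ε} to FOLLOW(B); if β nullable, add FOLLOW(A).
FOLLOW(S) = {$}


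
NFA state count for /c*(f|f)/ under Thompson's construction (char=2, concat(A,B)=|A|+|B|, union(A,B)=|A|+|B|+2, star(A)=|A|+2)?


Syntax tree has 3 char leaf(s), 1 union(s), 1 star(s)
chars contribute 3×2 = 6; each union adds +2; each star adds +2
Total: 6 + 2 + 2 = 10 states


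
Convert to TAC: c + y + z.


Break into single-operator statements:
t1 = c + y
t2 = t1 + z


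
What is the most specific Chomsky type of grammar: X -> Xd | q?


Left-linear: every RHS is a terminal or one nonterminal followed by a terminal
Classification: Type 3 (Regular)


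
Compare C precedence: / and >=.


'/' is multiplicative (level 10); '>=' is relational (level 7)
Higher level binds tighter
'/' has higher precedence than '>='


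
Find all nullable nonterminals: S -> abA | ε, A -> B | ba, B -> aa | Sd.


A nonterminal is nullable iff some alternative derives ε (directly, or every symbol in it is nullable)
Nullable: {S}


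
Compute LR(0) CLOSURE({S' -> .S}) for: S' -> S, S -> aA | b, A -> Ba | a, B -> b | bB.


Start: S' -> .S
For each item with dot before a nonterminal B, add B -> .γ for every B-production
Closure: [S' -> .S, S -> .aA, S -> .b]


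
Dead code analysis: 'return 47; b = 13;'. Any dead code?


statement follows a return and is unreachable
Dead: 'b = 13'


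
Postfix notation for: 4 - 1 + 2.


Left to right (same or higher precedence on left)
Postfix: 4 1 - 2 +


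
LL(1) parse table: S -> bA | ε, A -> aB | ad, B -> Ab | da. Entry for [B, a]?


For [B, a]: 'a' ∈ FIRST(Ab)
Entry: B -> Ab


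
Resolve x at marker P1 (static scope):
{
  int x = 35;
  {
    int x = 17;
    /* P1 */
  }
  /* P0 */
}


x declared in the same block as P1
x = 17


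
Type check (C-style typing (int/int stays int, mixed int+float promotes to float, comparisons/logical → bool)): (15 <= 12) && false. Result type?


Operand types: bool && bool
Rule: logical operators take bool operands and yield bool
Result type: bool


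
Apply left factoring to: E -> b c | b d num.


Common prefix: 'b'
Factored: E -> b E', E' -> c | d num


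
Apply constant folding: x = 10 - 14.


10 - 14 = -4 at compile time
Optimized: x = -4


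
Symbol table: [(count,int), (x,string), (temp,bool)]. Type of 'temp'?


Lookup 'temp' → type bool


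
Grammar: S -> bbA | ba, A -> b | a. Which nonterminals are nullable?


A nonterminal is nullable iff some alternative derives ε (directly, or every symbol in it is nullable)
Nullable: {}


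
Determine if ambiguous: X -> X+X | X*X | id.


'id+id*id' has two parse trees (no precedence encoded between + and *)
Ambiguous


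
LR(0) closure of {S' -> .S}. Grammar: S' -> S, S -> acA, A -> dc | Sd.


Start: S' -> .S
For each item with dot before a nonterminal B, add B -> .γ for every B-production
Closure: [S' -> .S, S -> .acA]


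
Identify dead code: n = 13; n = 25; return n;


first assignment to n is overwritten before any read
Dead: 'n = 13'


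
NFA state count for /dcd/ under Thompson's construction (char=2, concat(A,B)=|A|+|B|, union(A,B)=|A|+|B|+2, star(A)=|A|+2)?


Syntax tree has 3 char leaf(s), 0 union(s), 0 star(s)
chars contribute 3×2 = 6; each union adds +2; each star adds +2
Total: 6 + 0 + 0 = 6 states


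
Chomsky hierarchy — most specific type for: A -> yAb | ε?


Single nonterminal LHS, but y^n b^n is not regular
Classification: Type 2 (Context-Free)


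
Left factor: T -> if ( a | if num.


Common prefix: 'if'
Factored: T -> if T', T' -> ( a | num


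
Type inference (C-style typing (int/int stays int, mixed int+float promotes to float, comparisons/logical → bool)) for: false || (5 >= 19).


Operand types: bool || bool
Rule: logical operators take bool operands and yield bool
Result type: bool


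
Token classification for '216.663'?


Pattern: digits with a decimal point
Type: FLOAT_LITERAL


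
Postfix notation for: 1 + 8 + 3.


Left to right (same or higher precedence on left)
Postfix: 1 8 + 3 +


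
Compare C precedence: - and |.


'-' is additive (level 9); '|' is bitwise OR (level 3)
Higher level binds tighter
'-' has higher precedence than '|'


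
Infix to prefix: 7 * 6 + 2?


left-to-right (same/higher precedence on left): tree is (+ (* 7 6) 2)
Prefix: + * 7 6 2


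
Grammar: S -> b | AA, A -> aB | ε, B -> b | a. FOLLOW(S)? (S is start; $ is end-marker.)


$ ∈ FOLLOW(S). For each A -> αBβ: add FIRST(β)\{ε} to FOLLOW(B); if β nullable, add FOLLOW(A).
FOLLOW(S) = {$}


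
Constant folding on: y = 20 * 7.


20 * 7 = 140 at compile time
Optimized: y = 140


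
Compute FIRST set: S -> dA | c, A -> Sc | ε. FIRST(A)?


Per alternative of A: FIRST(Sc) = {c, d}; FIRST(ε) = {ε}
FIRST(A) = {c, d, ε}


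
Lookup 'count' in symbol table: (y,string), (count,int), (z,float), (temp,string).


Lookup 'count' → type int


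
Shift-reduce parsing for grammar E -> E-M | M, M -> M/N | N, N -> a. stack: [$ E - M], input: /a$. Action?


'/' can extend M; shift to build M -> M/N
Action: shift


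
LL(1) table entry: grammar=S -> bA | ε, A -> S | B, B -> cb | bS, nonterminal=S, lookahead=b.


For [S, b]: 'b' ∈ FIRST(bA)
Entry: S -> bA


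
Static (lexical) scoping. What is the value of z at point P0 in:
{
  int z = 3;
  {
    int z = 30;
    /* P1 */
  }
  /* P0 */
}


z declared in the same block as P0
z = 3


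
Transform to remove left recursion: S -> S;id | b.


Left-recursive alternatives: S;id; non-recursive: b
Introduce S': S -> bS', S' -> ;idS' | ε


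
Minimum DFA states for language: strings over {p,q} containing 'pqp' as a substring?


KMP-style automaton: 3 progress states + 1 absorbing accept = 4
Minimal DFA: 4 states


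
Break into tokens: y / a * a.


Scan left to right, longest-match per lexeme
Tokens: ID(y), OP(/), ID(a), OP(*), ID(a)


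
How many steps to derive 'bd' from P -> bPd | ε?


Derivation: P => bPd => bd
Steps: 2


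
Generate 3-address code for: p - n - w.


Break into single-operator statements:
t1 = p - n
t2 = t1 - w


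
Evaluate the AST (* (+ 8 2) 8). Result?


Evaluate inner: (+ 8 2) = 10
Evaluate root: (* 10 8) = 80
Result: 80


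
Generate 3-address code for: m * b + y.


Break into single-operator statements:
t1 = m * b
t2 = t1 + y


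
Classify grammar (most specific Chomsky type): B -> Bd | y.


Left-linear: every RHS is a terminal or one nonterminal followed by a terminal
Classification: Type 3 (Regular)


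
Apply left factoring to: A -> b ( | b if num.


Common prefix: 'b'
Factored: A -> b A', A' -> ( | if num


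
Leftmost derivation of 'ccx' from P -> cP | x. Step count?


Derivation: P => cP => ccP => ccx
Steps: 3


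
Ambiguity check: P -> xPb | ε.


balanced x^n…b^n: each string has a unique parse
Unambiguous


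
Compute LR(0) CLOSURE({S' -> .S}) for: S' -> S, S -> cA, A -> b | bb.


Start: S' -> .S
For each item with dot before a nonterminal B, add B -> .γ for every B-production
Closure: [S' -> .S, S -> .cA]


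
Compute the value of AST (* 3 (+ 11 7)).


Evaluate inner: (+ 11 7) = 18
Evaluate root: (* 3 18) = 54
Result: 54


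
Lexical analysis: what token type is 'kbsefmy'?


Pattern: letter/underscore followed by alphanumerics, not a keyword
Type: IDENTIFIER


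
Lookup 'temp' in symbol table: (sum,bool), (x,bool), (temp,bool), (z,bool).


Lookup 'temp' → type bool


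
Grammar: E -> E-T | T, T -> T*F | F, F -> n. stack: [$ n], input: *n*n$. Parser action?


'n' on top is the handle for F -> n
Action: reduce (F -> n)


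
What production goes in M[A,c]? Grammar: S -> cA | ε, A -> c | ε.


For [A, c]: 'c' ∈ FIRST(c)
Entry: A -> c


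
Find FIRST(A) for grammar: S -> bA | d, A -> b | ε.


Per alternative of A: FIRST(b) = {b}; FIRST(ε) = {ε}
FIRST(A) = {b, ε}


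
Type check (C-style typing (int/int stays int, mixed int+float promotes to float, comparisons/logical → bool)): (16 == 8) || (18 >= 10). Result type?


Operand types: bool || bool
Rule: logical operators take bool operands and yield bool
Result type: bool


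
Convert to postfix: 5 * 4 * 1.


Left to right (same or higher precedence on left)
Postfix: 5 4 * 1 *


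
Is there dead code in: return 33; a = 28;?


statement follows a return and is unreachable
Dead: 'a = 28'


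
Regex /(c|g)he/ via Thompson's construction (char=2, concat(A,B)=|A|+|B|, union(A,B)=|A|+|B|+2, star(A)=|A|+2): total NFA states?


Syntax tree has 4 char leaf(s), 1 union(s), 0 star(s)
chars contribute 4×2 = 8; each union adds +2; each star adds +2
Total: 8 + 2 + 0 = 10 states


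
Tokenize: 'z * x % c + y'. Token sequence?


Scan left to right, longest-match per lexeme
Tokens: ID(z), OP(*), ID(x), OP(%), ID(c), OP(+), ID(y)


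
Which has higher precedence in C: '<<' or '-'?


'-' is additive (level 9); '<<' is shift (level 8)
Higher level binds tighter
'-' has higher precedence than '<<'


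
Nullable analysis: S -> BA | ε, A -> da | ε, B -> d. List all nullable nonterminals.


A nonterminal is nullable iff some alternative derives ε (directly, or every symbol in it is nullable)
Nullable: {A, S}
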